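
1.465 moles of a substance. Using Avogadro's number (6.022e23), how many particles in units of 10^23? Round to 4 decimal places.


N = n * NA, then divide by 1e23 for the requested units.
N / 1e23 = n * 6.022
N / 1e23 = 1.465 * 6.022
N / 1e23 = 8.82223, rounded to 4 dp:

8.8222


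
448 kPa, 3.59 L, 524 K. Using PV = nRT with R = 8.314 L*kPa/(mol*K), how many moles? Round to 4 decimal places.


PV = nRT, solve for n = PV / (RT).
PV = 448 * 3.59 = 1608.32
RT = 8.314 * 524 = 4356.536
n = 1608.32 / 4356.536
n = 0.36917404 mol, rounded to 4 dp:

0.3692 mol


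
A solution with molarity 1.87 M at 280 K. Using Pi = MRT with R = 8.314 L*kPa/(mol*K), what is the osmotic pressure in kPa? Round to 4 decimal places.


Osmotic pressure (van't Hoff): Pi = M*R*T.
RT = 8.314 * 280 = 2327.92
Pi = 1.87 * 2327.92
Pi = 4353.2104 kPa, rounded to 4 dp:

4353.2104 kPa


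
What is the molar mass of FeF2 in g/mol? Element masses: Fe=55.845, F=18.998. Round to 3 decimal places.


M = sum(count * atomic_mass) over atoms.
M = 1*55.845 + 2*18.998
M = 55.845 + 37.996
M = 93.841 g/mol, rounded to 3 dp:

93.841 g/mol


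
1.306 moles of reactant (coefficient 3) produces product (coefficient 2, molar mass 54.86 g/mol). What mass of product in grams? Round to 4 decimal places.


Use the coefficient ratio to convert reactant moles to product moles, then multiply by the product's molar mass.
moles_P = moles_R * (coeff_P / coeff_R) = 1.306 * (2/3) = 0.870667
mass_P = moles_P * M_P = 0.870667 * 54.86
mass_P = 47.76479162 g, rounded to 4 dp:

47.7648 g


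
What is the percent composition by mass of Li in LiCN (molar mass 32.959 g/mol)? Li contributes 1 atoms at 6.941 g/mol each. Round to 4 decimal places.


pct = 100 * (n_elem * M_elem) / M_total
mass_contribution = 1 * 6.941 = 6.941 g/mol
pct = 100 * 6.941 / 32.959
pct = 21.05949816 %, rounded to 4 dp:

21.0595 %


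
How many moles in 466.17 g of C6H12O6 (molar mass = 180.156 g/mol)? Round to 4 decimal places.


n = mass / M
n = 466.17 / 180.156
n = 2.58759075 mol, rounded to 4 dp:

2.5876 mol


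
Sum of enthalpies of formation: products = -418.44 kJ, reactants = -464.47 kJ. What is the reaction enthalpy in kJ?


dH_rxn = sum(dH_f products) - sum(dH_f reactants)
dH_rxn = -418.44 - (-464.47)
dH_rxn = 46.03 kJ:

46.03 kJ


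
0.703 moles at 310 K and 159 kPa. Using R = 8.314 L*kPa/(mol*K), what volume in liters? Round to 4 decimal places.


PV = nRT, solve for V = nRT / P.
nRT = 0.703 * 8.314 * 310 = 1811.87
V = 1811.87 / 159
V = 11.39540881 L, rounded to 4 dp:

11.3954 L


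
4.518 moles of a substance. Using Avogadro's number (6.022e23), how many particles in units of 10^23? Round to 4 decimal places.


N = n * NA, then divide by 1e23 for the requested units.
N / 1e23 = n * 6.022
N / 1e23 = 4.518 * 6.022
N / 1e23 = 27.207396, rounded to 4 dp:

27.2074


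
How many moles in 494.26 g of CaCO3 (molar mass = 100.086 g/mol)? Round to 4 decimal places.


n = mass / M
n = 494.26 / 100.086
n = 4.93835302 mol, rounded to 4 dp:

4.9384 mol


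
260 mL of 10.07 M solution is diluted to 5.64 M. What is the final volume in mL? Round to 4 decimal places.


Dilution: M1*V1 = M2*V2, solve for V2.
V2 = M1*V1 / M2
V2 = 10.07 * 260 / 5.64
V2 = 2618.2 / 5.64
V2 = 464.21985816 mL, rounded to 4 dp:

464.2199 mL


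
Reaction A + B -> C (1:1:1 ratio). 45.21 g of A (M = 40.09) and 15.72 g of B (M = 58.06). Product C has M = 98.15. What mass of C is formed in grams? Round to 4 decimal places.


Find moles of each reactant; the smaller value is the limiting reagent in a 1:1:1 reaction, so moles_C equals moles of the limiter.
n_A = mass_A / M_A = 45.21 / 40.09 = 1.127713 mol
n_B = mass_B / M_B = 15.72 / 58.06 = 0.270754 mol
Limiting reagent: B (smaller), n_limiting = 0.270754 mol
mass_C = n_limiting * M_C = 0.270754 * 98.15
mass_C = 26.5745051 g, rounded to 4 dp:

26.5745 g


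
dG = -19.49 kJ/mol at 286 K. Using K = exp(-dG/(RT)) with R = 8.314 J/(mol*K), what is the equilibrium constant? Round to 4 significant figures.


dG is in kJ/mol; multiply by 1000 to match R in J/(mol*K).
RT = 8.314 * 286 = 2377.804 J/mol
exponent = -dG*1000 / (RT) = -(-19.49*1000) / 2377.804 = 8.19663858
K = exp(8.19663858)
K = 3628.7321, rounded to 4 significant figures:

3629


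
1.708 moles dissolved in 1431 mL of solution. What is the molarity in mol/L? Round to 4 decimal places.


Convert volume to liters: V_L = V_mL / 1000.
V_L = 1431 / 1000 = 1.431 L
M = n / V_L = 1.708 / 1.431
M = 1.19357093 mol/L, rounded to 4 dp:

1.1936 mol/L


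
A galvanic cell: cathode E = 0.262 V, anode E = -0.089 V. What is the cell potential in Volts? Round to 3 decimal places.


Standard cell potential: E_cell = E_cathode - E_anode.
E_cell = 0.262 - (-0.089)
E_cell = 0.351 V, rounded to 3 dp:

0.351 V


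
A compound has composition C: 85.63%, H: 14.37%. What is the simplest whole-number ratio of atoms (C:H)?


Assume 100 g of compound, divide each mass% by atomic mass to get moles, then normalize by the smallest to get a raw atom ratio.
Moles per 100 g: C: 85.63/12.011 = 7.1293, H: 14.37/1.008 = 14.256
Raw ratio (divide by min = 7.1293): C: 1.0, H: 2.0
Multiply by 1 to clear fractions: C: 1.0 ~= 1, H: 2.0 ~= 2
Reduce by GCD to get the simplest whole-number ratio:

1:2


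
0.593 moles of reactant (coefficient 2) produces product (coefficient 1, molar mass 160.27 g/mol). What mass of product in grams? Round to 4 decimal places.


Use the coefficient ratio to convert reactant moles to product moles, then multiply by the product's molar mass.
moles_P = moles_R * (coeff_P / coeff_R) = 0.593 * (1/2) = 0.2965
mass_P = moles_P * M_P = 0.2965 * 160.27
mass_P = 47.520055 g, rounded to 4 dp:

47.5201 g


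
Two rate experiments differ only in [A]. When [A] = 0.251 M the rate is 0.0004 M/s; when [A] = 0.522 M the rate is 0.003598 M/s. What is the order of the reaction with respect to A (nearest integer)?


Rate is proportional to [A]^n, so rate2/rate1 = ([A]2/[A]1)^n. Take logs to solve for n.
rate2/rate1 = 0.003598 / 0.0004 = 8.995
[A]2/[A]1 = 0.522 / 0.251 = 2.0797
n = ln(8.995) / ln(2.0797) = 3.0
Nearest integer order:

3


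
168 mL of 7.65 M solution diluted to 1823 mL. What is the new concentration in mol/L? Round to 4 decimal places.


Dilution: M1*V1 = M2*V2, solve for M2.
M2 = M1*V1 / V2
M2 = 7.65 * 168 / 1823
M2 = 1285.2 / 1823
M2 = 0.70499177 mol/L, rounded to 4 dp:

0.7050 mol/L


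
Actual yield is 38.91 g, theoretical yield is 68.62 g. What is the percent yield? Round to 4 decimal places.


% yield = 100 * actual / theoretical
% yield = 100 * 38.91 / 68.62
% yield = 56.70358496 %, rounded to 4 dp:

56.7036 %


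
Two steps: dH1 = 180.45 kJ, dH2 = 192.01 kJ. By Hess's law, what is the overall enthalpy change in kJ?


Hess's law: enthalpy is a state function, so add the step enthalpies.
dH_total = dH1 + dH2 = 180.45 + (192.01)
dH_total = 372.46 kJ:

372.46 kJ


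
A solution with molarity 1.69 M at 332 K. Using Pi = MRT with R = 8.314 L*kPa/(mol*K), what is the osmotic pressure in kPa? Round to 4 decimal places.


Osmotic pressure (van't Hoff): Pi = M*R*T.
RT = 8.314 * 332 = 2760.248
Pi = 1.69 * 2760.248
Pi = 4664.81912 kPa, rounded to 4 dp:

4664.8191 kPa


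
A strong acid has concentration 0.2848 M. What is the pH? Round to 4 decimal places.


A strong acid dissociates completely, so [H+] equals the given concentration.
pH = -log10([H+]) = -log10(0.2848)
pH = 0.54546002, rounded to 4 dp:

0.5455


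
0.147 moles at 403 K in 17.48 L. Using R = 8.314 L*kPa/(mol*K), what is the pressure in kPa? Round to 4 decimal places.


PV = nRT, solve for P = nRT / V.
nRT = 0.147 * 8.314 * 403 = 492.5297
P = 492.5297 / 17.48
P = 28.17675629 kPa, rounded to 4 dp:

28.1768 kPa


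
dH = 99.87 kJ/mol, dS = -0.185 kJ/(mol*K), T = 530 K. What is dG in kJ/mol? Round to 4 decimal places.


Gibbs: dG = dH - T*dS (consistent units, dS already in kJ/(mol*K)).
T*dS = 530 * -0.185 = -98.05
dG = 99.87 - (-98.05)
dG = 197.92 kJ/mol, rounded to 4 dp:

197.9200 kJ/mol


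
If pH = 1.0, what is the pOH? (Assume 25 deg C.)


At 25 deg C, pH + pOH = 14.
pOH = 14 - pH = 14 - 1.0
pOH = 13.0:

13.00


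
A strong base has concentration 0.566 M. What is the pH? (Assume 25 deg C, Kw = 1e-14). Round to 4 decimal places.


A strong base dissociates completely, so [OH-] equals the given concentration.
pOH = -log10([OH-]) = -log10(0.566) = 0.247184
pH = 14 - pOH = 14 - 0.247184
pH = 13.752816, rounded to 4 dp:

13.7528


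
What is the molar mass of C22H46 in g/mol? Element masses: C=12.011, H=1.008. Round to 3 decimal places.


M = sum(count * atomic_mass) over atoms.
M = 22*12.011 + 46*1.008
M = 264.242 + 46.368
M = 310.61 g/mol, rounded to 3 dp:

310.610 g/mol


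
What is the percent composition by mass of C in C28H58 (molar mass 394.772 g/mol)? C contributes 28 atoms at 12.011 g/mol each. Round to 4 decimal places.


pct = 100 * (n_elem * M_elem) / M_total
mass_contribution = 28 * 12.011 = 336.308 g/mol
pct = 100 * 336.308 / 394.772
pct = 85.19043904 %, rounded to 4 dp:

85.1904 %


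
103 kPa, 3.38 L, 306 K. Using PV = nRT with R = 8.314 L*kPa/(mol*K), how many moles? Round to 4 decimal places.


PV = nRT, solve for n = PV / (RT).
PV = 103 * 3.38 = 348.14
RT = 8.314 * 306 = 2544.084
n = 348.14 / 2544.084
n = 0.13684297 mol, rounded to 4 dp:

0.1368 mol


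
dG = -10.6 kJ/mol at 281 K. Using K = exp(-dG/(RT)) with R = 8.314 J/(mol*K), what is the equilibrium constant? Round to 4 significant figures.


dG is in kJ/mol; multiply by 1000 to match R in J/(mol*K).
RT = 8.314 * 281 = 2336.234 J/mol
exponent = -dG*1000 / (RT) = -(-10.6*1000) / 2336.234 = 4.53721673
K = exp(4.53721673)
K = 93.430396, rounded to 4 significant figures:

93.43


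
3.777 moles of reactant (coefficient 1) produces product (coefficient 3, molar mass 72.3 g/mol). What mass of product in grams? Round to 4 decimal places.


Use the coefficient ratio to convert reactant moles to product moles, then multiply by the product's molar mass.
moles_P = moles_R * (coeff_P / coeff_R) = 3.777 * (3/1) = 11.331
mass_P = moles_P * M_P = 11.331 * 72.3
mass_P = 819.2313 g, rounded to 4 dp:

819.2313 g


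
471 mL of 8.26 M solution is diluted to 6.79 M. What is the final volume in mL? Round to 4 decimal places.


Dilution: M1*V1 = M2*V2, solve for V2.
V2 = M1*V1 / M2
V2 = 8.26 * 471 / 6.79
V2 = 3890.46 / 6.79
V2 = 572.96907216 mL, rounded to 4 dp:

572.9691 mL


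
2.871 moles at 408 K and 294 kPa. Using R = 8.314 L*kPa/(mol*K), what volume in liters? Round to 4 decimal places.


PV = nRT, solve for V = nRT / P.
nRT = 2.871 * 8.314 * 408 = 9738.7536
V = 9738.7536 / 294
V = 33.12501224 L, rounded to 4 dp:

33.1250 L


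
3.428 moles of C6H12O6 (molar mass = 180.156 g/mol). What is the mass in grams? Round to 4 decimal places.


mass = n * M
mass = 3.428 * 180.156
mass = 617.574768 g, rounded to 4 dp:

617.5748 g


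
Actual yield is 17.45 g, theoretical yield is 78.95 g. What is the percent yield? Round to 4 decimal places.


% yield = 100 * actual / theoretical
% yield = 100 * 17.45 / 78.95
% yield = 22.10259658 %, rounded to 4 dp:

22.1026 %


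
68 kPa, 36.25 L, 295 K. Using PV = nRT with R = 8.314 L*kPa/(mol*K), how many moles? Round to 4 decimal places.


PV = nRT, solve for n = PV / (RT).
PV = 68 * 36.25 = 2465.0
RT = 8.314 * 295 = 2452.63
n = 2465.0 / 2452.63
n = 1.00504357 mol, rounded to 4 dp:

1.0050 mol


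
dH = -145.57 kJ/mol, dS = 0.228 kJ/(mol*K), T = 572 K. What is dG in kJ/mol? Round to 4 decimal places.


Gibbs: dG = dH - T*dS (consistent units, dS already in kJ/(mol*K)).
T*dS = 572 * 0.228 = 130.416
dG = -145.57 - (130.416)
dG = -275.986 kJ/mol, rounded to 4 dp:

-275.9860 kJ/mol


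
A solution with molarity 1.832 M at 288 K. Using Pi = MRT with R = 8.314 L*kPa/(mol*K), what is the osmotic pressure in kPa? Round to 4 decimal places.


Osmotic pressure (van't Hoff): Pi = M*R*T.
RT = 8.314 * 288 = 2394.432
Pi = 1.832 * 2394.432
Pi = 4386.599424 kPa, rounded to 4 dp:

4386.5994 kPa


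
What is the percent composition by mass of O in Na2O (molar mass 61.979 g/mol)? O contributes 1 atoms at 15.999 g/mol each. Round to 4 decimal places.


pct = 100 * (n_elem * M_elem) / M_total
mass_contribution = 1 * 15.999 = 15.999 g/mol
pct = 100 * 15.999 / 61.979
pct = 25.81358202 %, rounded to 4 dp:

25.8136 %


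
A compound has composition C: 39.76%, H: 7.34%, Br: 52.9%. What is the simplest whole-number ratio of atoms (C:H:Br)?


Assume 100 g of compound, divide each mass% by atomic mass to get moles, then normalize by the smallest to get a raw atom ratio.
Moles per 100 g: C: 39.76/12.011 = 3.3103, H: 7.34/1.008 = 7.2817, Br: 52.9/79.904 = 0.662
Raw ratio (divide by min = 0.662): C: 5.0, H: 10.999, Br: 1.0
Multiply by 1 to clear fractions: C: 5.0 ~= 5, H: 10.999 ~= 11, Br: 1.0 ~= 1
Reduce by GCD to get the simplest whole-number ratio:

5:11:1


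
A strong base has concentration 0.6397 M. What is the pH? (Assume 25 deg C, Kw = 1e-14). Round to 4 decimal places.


A strong base dissociates completely, so [OH-] equals the given concentration.
pOH = -log10([OH-]) = -log10(0.6397) = 0.194024
pH = 14 - pOH = 14 - 0.194024
pH = 13.805976, rounded to 4 dp:

13.8060


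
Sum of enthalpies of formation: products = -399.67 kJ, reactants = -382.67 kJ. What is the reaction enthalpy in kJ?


dH_rxn = sum(dH_f products) - sum(dH_f reactants)
dH_rxn = -399.67 - (-382.67)
dH_rxn = -17.0 kJ:

-17.00 kJ


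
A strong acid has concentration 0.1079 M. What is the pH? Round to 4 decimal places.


A strong acid dissociates completely, so [H+] equals the given concentration.
pH = -log10([H+]) = -log10(0.1079)
pH = 0.96697856, rounded to 4 dp:

0.9670


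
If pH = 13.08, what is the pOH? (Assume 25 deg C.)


At 25 deg C, pH + pOH = 14.
pOH = 14 - pH = 14 - 13.08
pOH = 0.92:

0.92


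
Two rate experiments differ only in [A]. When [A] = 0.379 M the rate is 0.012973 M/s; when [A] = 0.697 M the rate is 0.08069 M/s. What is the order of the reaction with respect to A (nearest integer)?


Rate is proportional to [A]^n, so rate2/rate1 = ([A]2/[A]1)^n. Take logs to solve for n.
rate2/rate1 = 0.08069 / 0.012973 = 6.2198
[A]2/[A]1 = 0.697 / 0.379 = 1.8391
n = ln(6.2198) / ln(1.8391) = 3.0
Nearest integer order:

3


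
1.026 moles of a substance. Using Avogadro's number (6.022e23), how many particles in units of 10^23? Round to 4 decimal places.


N = n * NA, then divide by 1e23 for the requested units.
N / 1e23 = n * 6.022
N / 1e23 = 1.026 * 6.022
N / 1e23 = 6.178572, rounded to 4 dp:

6.1786


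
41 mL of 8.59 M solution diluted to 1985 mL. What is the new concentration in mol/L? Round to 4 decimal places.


Dilution: M1*V1 = M2*V2, solve for M2.
M2 = M1*V1 / V2
M2 = 8.59 * 41 / 1985
M2 = 352.19 / 1985
M2 = 0.17742569 mol/L, rounded to 4 dp:

0.1774 mol/L


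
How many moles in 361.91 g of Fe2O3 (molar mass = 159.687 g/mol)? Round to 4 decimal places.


n = mass / M
n = 361.91 / 159.687
n = 2.26637109 mol, rounded to 4 dp:

2.2664 mol


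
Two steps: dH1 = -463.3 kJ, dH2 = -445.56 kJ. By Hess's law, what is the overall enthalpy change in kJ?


Hess's law: enthalpy is a state function, so add the step enthalpies.
dH_total = dH1 + dH2 = -463.3 + (-445.56)
dH_total = -908.86 kJ:

-908.86 kJ


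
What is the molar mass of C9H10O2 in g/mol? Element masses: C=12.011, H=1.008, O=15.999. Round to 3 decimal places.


M = sum(count * atomic_mass) over atoms.
M = 9*12.011 + 10*1.008 + 2*15.999
M = 108.099 + 10.08 + 31.998
M = 150.177 g/mol, rounded to 3 dp:

150.177 g/mol


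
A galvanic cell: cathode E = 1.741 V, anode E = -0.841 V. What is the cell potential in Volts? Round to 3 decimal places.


Standard cell potential: E_cell = E_cathode - E_anode.
E_cell = 1.741 - (-0.841)
E_cell = 2.582 V, rounded to 3 dp:

2.582 V


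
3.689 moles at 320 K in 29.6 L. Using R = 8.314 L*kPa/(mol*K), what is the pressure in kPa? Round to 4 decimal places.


PV = nRT, solve for P = nRT / V.
nRT = 3.689 * 8.314 * 320 = 9814.5107
P = 9814.5107 / 29.6
P = 331.57130743 kPa, rounded to 4 dp:

331.5713 kPa


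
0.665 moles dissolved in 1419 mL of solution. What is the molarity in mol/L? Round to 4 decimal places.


Convert volume to liters: V_L = V_mL / 1000.
V_L = 1419 / 1000 = 1.419 L
M = n / V_L = 0.665 / 1.419
M = 0.46863989 mol/L, rounded to 4 dp:

0.4686 mol/L


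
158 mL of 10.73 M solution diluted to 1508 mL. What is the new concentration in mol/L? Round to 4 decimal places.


Dilution: M1*V1 = M2*V2, solve for M2.
M2 = M1*V1 / V2
M2 = 10.73 * 158 / 1508
M2 = 1695.34 / 1508
M2 = 1.12423077 mol/L, rounded to 4 dp:

1.1242 mol/L


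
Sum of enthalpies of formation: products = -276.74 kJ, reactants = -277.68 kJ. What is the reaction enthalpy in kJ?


dH_rxn = sum(dH_f products) - sum(dH_f reactants)
dH_rxn = -276.74 - (-277.68)
dH_rxn = 0.94 kJ:

0.94 kJ


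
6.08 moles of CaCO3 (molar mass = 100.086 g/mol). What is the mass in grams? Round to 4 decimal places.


mass = n * M
mass = 6.08 * 100.086
mass = 608.52288 g, rounded to 4 dp:

608.5229 g


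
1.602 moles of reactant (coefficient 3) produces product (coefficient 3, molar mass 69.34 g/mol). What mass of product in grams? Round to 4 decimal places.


Use the coefficient ratio to convert reactant moles to product moles, then multiply by the product's molar mass.
moles_P = moles_R * (coeff_P / coeff_R) = 1.602 * (3/3) = 1.602
mass_P = moles_P * M_P = 1.602 * 69.34
mass_P = 111.08268 g, rounded to 4 dp:

111.0827 g


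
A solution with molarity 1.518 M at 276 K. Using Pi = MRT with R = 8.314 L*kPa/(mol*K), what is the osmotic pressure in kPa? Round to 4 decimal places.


Osmotic pressure (van't Hoff): Pi = M*R*T.
RT = 8.314 * 276 = 2294.664
Pi = 1.518 * 2294.664
Pi = 3483.299952 kPa, rounded to 4 dp:

3483.3000 kPa


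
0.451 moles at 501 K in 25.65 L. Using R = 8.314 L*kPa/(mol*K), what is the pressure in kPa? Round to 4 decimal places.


PV = nRT, solve for P = nRT / V.
nRT = 0.451 * 8.314 * 501 = 1878.5566
P = 1878.5566 / 25.65
P = 73.23807407 kPa, rounded to 4 dp:

73.2381 kPa


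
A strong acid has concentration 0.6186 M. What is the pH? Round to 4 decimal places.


A strong acid dissociates completely, so [H+] equals the given concentration.
pH = -log10([H+]) = -log10(0.6186)
pH = 0.20859008, rounded to 4 dp:

0.2086


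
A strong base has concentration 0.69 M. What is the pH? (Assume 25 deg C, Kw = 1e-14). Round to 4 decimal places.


A strong base dissociates completely, so [OH-] equals the given concentration.
pOH = -log10([OH-]) = -log10(0.69) = 0.161151
pH = 14 - pOH = 14 - 0.161151
pH = 13.838849, rounded to 4 dp:

13.8388


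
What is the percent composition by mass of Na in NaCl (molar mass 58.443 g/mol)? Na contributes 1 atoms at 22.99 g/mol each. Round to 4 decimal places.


pct = 100 * (n_elem * M_elem) / M_total
mass_contribution = 1 * 22.99 = 22.99 g/mol
pct = 100 * 22.99 / 58.443
pct = 39.33747412 %, rounded to 4 dp:

39.3375 %


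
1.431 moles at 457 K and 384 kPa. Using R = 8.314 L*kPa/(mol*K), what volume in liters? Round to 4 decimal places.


PV = nRT, solve for V = nRT / P.
nRT = 1.431 * 8.314 * 457 = 5437.0816
V = 5437.0816 / 384
V = 14.15906667 L, rounded to 4 dp:

14.1591 L


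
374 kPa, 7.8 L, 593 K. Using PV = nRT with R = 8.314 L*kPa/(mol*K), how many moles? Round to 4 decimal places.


PV = nRT, solve for n = PV / (RT).
PV = 374 * 7.8 = 2917.2
RT = 8.314 * 593 = 4930.202
n = 2917.2 / 4930.202
n = 0.59169989 mol, rounded to 4 dp:

0.5917 mol


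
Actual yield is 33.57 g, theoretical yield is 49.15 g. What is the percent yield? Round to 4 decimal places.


% yield = 100 * actual / theoretical
% yield = 100 * 33.57 / 49.15
% yield = 68.30111902 %, rounded to 4 dp:

68.3011 %


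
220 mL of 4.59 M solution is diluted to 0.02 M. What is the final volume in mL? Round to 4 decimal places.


Dilution: M1*V1 = M2*V2, solve for V2.
V2 = M1*V1 / M2
V2 = 4.59 * 220 / 0.02
V2 = 1009.8 / 0.02
V2 = 50490.0 mL, rounded to 4 dp:

50490.0000 mL


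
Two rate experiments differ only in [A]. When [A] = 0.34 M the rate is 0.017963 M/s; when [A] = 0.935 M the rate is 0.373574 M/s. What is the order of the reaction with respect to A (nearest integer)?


Rate is proportional to [A]^n, so rate2/rate1 = ([A]2/[A]1)^n. Take logs to solve for n.
rate2/rate1 = 0.373574 / 0.017963 = 20.7969
[A]2/[A]1 = 0.935 / 0.34 = 2.75
n = ln(20.7969) / ln(2.75) = 3.0
Nearest integer order:

3


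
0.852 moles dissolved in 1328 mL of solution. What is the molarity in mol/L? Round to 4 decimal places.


Convert volume to liters: V_L = V_mL / 1000.
V_L = 1328 / 1000 = 1.328 L
M = n / V_L = 0.852 / 1.328
M = 0.64156627 mol/L, rounded to 4 dp:

0.6416 mol/L


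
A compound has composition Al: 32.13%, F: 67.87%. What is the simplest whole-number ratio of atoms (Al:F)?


Assume 100 g of compound, divide each mass% by atomic mass to get moles, then normalize by the smallest to get a raw atom ratio.
Moles per 100 g: Al: 32.13/26.982 = 1.1908, F: 67.87/18.998 = 3.5725
Raw ratio (divide by min = 1.1908): Al: 1.0, F: 3.0
Multiply by 1 to clear fractions: Al: 1.0 ~= 1, F: 3.0 ~= 3
Reduce by GCD to get the simplest whole-number ratio:

1:3


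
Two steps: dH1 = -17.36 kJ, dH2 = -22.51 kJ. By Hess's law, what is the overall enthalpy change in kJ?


Hess's law: enthalpy is a state function, so add the step enthalpies.
dH_total = dH1 + dH2 = -17.36 + (-22.51)
dH_total = -39.87 kJ:

-39.87 kJ


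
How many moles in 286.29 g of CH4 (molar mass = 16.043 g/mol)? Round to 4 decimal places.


n = mass / M
n = 286.29 / 16.043
n = 17.84516612 mol, rounded to 4 dp:

17.8452 mol


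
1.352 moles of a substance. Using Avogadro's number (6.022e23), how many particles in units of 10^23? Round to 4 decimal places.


N = n * NA, then divide by 1e23 for the requested units.
N / 1e23 = n * 6.022
N / 1e23 = 1.352 * 6.022
N / 1e23 = 8.141744, rounded to 4 dp:

8.1417


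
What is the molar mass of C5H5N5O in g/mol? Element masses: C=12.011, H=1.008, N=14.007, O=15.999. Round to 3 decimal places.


M = sum(count * atomic_mass) over atoms.
M = 5*12.011 + 5*1.008 + 5*14.007 + 1*15.999
M = 60.055 + 5.04 + 70.035 + 15.999
M = 151.129 g/mol, rounded to 3 dp:

151.129 g/mol


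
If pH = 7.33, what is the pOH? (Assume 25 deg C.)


At 25 deg C, pH + pOH = 14.
pOH = 14 - pH = 14 - 7.33
pOH = 6.67:

6.67


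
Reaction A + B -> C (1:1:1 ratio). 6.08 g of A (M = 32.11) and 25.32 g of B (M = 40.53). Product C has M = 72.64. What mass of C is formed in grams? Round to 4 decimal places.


Find moles of each reactant; the smaller value is the limiting reagent in a 1:1:1 reaction, so moles_C equals moles of the limiter.
n_A = mass_A / M_A = 6.08 / 32.11 = 0.189349 mol
n_B = mass_B / M_B = 25.32 / 40.53 = 0.624722 mol
Limiting reagent: A (smaller), n_limiting = 0.189349 mol
mass_C = n_limiting * M_C = 0.189349 * 72.64
mass_C = 13.75431136 g, rounded to 4 dp:

13.7543 g


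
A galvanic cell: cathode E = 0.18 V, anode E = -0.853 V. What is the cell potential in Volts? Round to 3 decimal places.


Standard cell potential: E_cell = E_cathode - E_anode.
E_cell = 0.18 - (-0.853)
E_cell = 1.033 V, rounded to 3 dp:

1.033 V


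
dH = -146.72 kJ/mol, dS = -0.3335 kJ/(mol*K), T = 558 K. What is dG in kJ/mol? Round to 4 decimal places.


Gibbs: dG = dH - T*dS (consistent units, dS already in kJ/(mol*K)).
T*dS = 558 * -0.3335 = -186.093
dG = -146.72 - (-186.093)
dG = 39.373 kJ/mol, rounded to 4 dp:

39.3730 kJ/mol


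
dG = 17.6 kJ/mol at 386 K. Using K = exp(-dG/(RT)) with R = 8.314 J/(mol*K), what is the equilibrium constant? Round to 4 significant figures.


dG is in kJ/mol; multiply by 1000 to match R in J/(mol*K).
RT = 8.314 * 386 = 3209.204 J/mol
exponent = -dG*1000 / (RT) = -(17.6*1000) / 3209.204 = -5.48422599
K = exp(-5.48422599)
K = 0.0041517473, rounded to 4 significant figures:

0.004152


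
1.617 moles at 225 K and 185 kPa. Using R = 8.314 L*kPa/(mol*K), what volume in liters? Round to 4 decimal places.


PV = nRT, solve for V = nRT / P.
nRT = 1.617 * 8.314 * 225 = 3024.841
V = 3024.841 / 185
V = 16.35049189 L, rounded to 4 dp:

16.3505 L


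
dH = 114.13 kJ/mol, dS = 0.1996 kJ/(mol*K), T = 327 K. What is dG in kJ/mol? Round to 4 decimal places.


Gibbs: dG = dH - T*dS (consistent units, dS already in kJ/(mol*K)).
T*dS = 327 * 0.1996 = 65.2692
dG = 114.13 - (65.2692)
dG = 48.8608 kJ/mol, rounded to 4 dp:

48.8608 kJ/mol


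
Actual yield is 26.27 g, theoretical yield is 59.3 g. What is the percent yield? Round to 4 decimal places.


% yield = 100 * actual / theoretical
% yield = 100 * 26.27 / 59.3
% yield = 44.30016863 %, rounded to 4 dp:

44.3002 %


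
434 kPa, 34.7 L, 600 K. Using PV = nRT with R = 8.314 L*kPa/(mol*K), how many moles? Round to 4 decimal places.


PV = nRT, solve for n = PV / (RT).
PV = 434 * 34.7 = 15059.8
RT = 8.314 * 600 = 4988.4
n = 15059.8 / 4988.4
n = 3.018964 mol, rounded to 4 dp:

3.0190 mol


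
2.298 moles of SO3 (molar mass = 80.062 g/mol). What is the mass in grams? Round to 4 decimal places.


mass = n * M
mass = 2.298 * 80.062
mass = 183.982476 g, rounded to 4 dp:

183.9825 g


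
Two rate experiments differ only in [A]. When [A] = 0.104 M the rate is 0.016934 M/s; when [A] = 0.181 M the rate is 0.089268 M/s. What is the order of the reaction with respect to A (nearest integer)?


Rate is proportional to [A]^n, so rate2/rate1 = ([A]2/[A]1)^n. Take logs to solve for n.
rate2/rate1 = 0.089268 / 0.016934 = 5.2715
[A]2/[A]1 = 0.181 / 0.104 = 1.7404
n = ln(5.2715) / ln(1.7404) = 3.0
Nearest integer order:

3


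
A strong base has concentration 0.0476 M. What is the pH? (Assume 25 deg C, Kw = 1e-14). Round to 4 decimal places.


A strong base dissociates completely, so [OH-] equals the given concentration.
pOH = -log10([OH-]) = -log10(0.0476) = 1.322393
pH = 14 - pOH = 14 - 1.322393
pH = 12.677607, rounded to 4 dp:

12.6776


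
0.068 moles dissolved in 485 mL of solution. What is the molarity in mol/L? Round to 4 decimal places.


Convert volume to liters: V_L = V_mL / 1000.
V_L = 485 / 1000 = 0.485 L
M = n / V_L = 0.068 / 0.485
M = 0.14020619 mol/L, rounded to 4 dp:

0.1402 mol/L


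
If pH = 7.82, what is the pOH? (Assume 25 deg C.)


At 25 deg C, pH + pOH = 14.
pOH = 14 - pH = 14 - 7.82
pOH = 6.18:

6.18


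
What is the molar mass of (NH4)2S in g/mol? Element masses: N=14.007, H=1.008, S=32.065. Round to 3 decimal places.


M = sum(count * atomic_mass) over atoms.
M = 2*14.007 + 8*1.008 + 1*32.065
M = 28.014 + 8.064 + 32.065
M = 68.143 g/mol, rounded to 3 dp:

68.143 g/mol


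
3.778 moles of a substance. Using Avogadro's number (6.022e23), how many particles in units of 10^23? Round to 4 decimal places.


N = n * NA, then divide by 1e23 for the requested units.
N / 1e23 = n * 6.022
N / 1e23 = 3.778 * 6.022
N / 1e23 = 22.751116, rounded to 4 dp:

22.7511


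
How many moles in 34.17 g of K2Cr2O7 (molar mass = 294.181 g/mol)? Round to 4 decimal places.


n = mass / M
n = 34.17 / 294.181
n = 0.11615298 mol, rounded to 4 dp:

0.1162 mol


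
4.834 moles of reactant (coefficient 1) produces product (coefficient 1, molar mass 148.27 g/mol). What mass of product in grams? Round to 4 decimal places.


Use the coefficient ratio to convert reactant moles to product moles, then multiply by the product's molar mass.
moles_P = moles_R * (coeff_P / coeff_R) = 4.834 * (1/1) = 4.834
mass_P = moles_P * M_P = 4.834 * 148.27
mass_P = 716.73718 g, rounded to 4 dp:

716.7372 g


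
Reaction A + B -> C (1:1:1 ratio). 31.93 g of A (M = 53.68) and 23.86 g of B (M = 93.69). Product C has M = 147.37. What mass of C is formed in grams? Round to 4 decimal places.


Find moles of each reactant; the smaller value is the limiting reagent in a 1:1:1 reaction, so moles_C equals moles of the limiter.
n_A = mass_A / M_A = 31.93 / 53.68 = 0.594821 mol
n_B = mass_B / M_B = 23.86 / 93.69 = 0.25467 mol
Limiting reagent: B (smaller), n_limiting = 0.25467 mol
mass_C = n_limiting * M_C = 0.25467 * 147.37
mass_C = 37.5307179 g, rounded to 4 dp:

37.5307 g


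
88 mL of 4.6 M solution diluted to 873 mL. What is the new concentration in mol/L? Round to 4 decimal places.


Dilution: M1*V1 = M2*V2, solve for M2.
M2 = M1*V1 / V2
M2 = 4.6 * 88 / 873
M2 = 404.8 / 873
M2 = 0.46368843 mol/L, rounded to 4 dp:

0.4637 mol/L


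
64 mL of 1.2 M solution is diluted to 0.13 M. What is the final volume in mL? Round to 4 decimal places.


Dilution: M1*V1 = M2*V2, solve for V2.
V2 = M1*V1 / M2
V2 = 1.2 * 64 / 0.13
V2 = 76.8 / 0.13
V2 = 590.76923077 mL, rounded to 4 dp:

590.7692 mL


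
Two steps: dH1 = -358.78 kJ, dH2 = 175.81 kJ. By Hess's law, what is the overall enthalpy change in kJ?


Hess's law: enthalpy is a state function, so add the step enthalpies.
dH_total = dH1 + dH2 = -358.78 + (175.81)
dH_total = -182.97 kJ:

-182.97 kJ


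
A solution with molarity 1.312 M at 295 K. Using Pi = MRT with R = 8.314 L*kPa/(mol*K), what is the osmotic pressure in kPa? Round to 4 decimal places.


Osmotic pressure (van't Hoff): Pi = M*R*T.
RT = 8.314 * 295 = 2452.63
Pi = 1.312 * 2452.63
Pi = 3217.85056 kPa, rounded to 4 dp:

3217.8506 kPa


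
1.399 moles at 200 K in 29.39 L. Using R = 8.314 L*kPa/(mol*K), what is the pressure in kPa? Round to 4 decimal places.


PV = nRT, solve for P = nRT / V.
nRT = 1.399 * 8.314 * 200 = 2326.2572
P = 2326.2572 / 29.39
P = 79.15131677 kPa, rounded to 4 dp:

79.1513 kPa


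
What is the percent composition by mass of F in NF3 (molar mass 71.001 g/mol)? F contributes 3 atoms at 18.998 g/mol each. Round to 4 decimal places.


pct = 100 * (n_elem * M_elem) / M_total
mass_contribution = 3 * 18.998 = 56.994 g/mol
pct = 100 * 56.994 / 71.001
pct = 80.27210884 %, rounded to 4 dp:

80.2721 %


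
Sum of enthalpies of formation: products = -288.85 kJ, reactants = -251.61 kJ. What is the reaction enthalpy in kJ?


dH_rxn = sum(dH_f products) - sum(dH_f reactants)
dH_rxn = -288.85 - (-251.61)
dH_rxn = -37.24 kJ:

-37.24 kJ


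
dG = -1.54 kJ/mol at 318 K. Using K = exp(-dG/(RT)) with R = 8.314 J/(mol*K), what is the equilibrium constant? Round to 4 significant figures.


dG is in kJ/mol; multiply by 1000 to match R in J/(mol*K).
RT = 8.314 * 318 = 2643.852 J/mol
exponent = -dG*1000 / (RT) = -(-1.54*1000) / 2643.852 = 0.58248344
K = exp(0.58248344)
K = 1.7904795, rounded to 4 significant figures:

1.790


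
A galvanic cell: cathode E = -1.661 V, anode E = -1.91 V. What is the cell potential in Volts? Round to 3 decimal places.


Standard cell potential: E_cell = E_cathode - E_anode.
E_cell = -1.661 - (-1.91)
E_cell = 0.249 V, rounded to 3 dp:

0.249 V


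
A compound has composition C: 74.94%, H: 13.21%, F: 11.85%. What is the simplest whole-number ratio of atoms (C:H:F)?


Assume 100 g of compound, divide each mass% by atomic mass to get moles, then normalize by the smallest to get a raw atom ratio.
Moles per 100 g: C: 74.94/12.011 = 6.2393, H: 13.21/1.008 = 13.1052, F: 11.85/18.998 = 0.6237
Raw ratio (divide by min = 0.6237): C: 10.003, H: 21.01, F: 1.0
Multiply by 1 to clear fractions: C: 10.003 ~= 10, H: 21.01 ~= 21, F: 1.0 ~= 1
Reduce by GCD to get the simplest whole-number ratio:

10:21:1


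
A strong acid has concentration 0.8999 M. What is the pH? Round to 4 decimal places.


A strong acid dissociates completely, so [H+] equals the given concentration.
pH = -log10([H+]) = -log10(0.8999)
pH = 0.04580575, rounded to 4 dp:

0.0458


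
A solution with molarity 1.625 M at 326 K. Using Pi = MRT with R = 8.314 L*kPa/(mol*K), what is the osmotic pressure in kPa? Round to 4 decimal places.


Osmotic pressure (van't Hoff): Pi = M*R*T.
RT = 8.314 * 326 = 2710.364
Pi = 1.625 * 2710.364
Pi = 4404.3415 kPa, rounded to 4 dp:

4404.3415 kPa


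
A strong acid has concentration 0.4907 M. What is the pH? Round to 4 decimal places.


A strong acid dissociates completely, so [H+] equals the given concentration.
pH = -log10([H+]) = -log10(0.4907)
pH = 0.30918394, rounded to 4 dp:

0.3092


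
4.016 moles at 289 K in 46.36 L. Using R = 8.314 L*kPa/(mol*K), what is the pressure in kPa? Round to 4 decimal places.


PV = nRT, solve for P = nRT / V.
nRT = 4.016 * 8.314 * 289 = 9649.4279
P = 9649.4279 / 46.36
P = 208.14124029 kPa, rounded to 4 dp:

208.1412 kPa


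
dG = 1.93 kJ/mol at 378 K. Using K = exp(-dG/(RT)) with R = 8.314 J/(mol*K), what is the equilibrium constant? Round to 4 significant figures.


dG is in kJ/mol; multiply by 1000 to match R in J/(mol*K).
RT = 8.314 * 378 = 3142.692 J/mol
exponent = -dG*1000 / (RT) = -(1.93*1000) / 3142.692 = -0.61412318
K = exp(-0.61412318)
K = 0.54111515, rounded to 4 significant figures:

0.5411


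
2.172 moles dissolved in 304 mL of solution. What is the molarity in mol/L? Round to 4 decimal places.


Convert volume to liters: V_L = V_mL / 1000.
V_L = 304 / 1000 = 0.304 L
M = n / V_L = 2.172 / 0.304
M = 7.14473684 mol/L, rounded to 4 dp:

7.1447 mol/L


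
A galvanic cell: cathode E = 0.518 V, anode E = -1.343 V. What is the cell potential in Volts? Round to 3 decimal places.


Standard cell potential: E_cell = E_cathode - E_anode.
E_cell = 0.518 - (-1.343)
E_cell = 1.861 V, rounded to 3 dp:

1.861 V


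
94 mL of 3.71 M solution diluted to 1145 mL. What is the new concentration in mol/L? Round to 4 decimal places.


Dilution: M1*V1 = M2*V2, solve for M2.
M2 = M1*V1 / V2
M2 = 3.71 * 94 / 1145
M2 = 348.74 / 1145
M2 = 0.30457642 mol/L, rounded to 4 dp:

0.3046 mol/L


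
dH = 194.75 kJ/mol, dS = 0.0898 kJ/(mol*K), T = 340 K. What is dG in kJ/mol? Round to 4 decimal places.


Gibbs: dG = dH - T*dS (consistent units, dS already in kJ/(mol*K)).
T*dS = 340 * 0.0898 = 30.532
dG = 194.75 - (30.532)
dG = 164.218 kJ/mol, rounded to 4 dp:

164.2180 kJ/mol


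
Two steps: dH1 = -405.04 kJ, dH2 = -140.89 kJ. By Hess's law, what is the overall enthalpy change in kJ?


Hess's law: enthalpy is a state function, so add the step enthalpies.
dH_total = dH1 + dH2 = -405.04 + (-140.89)
dH_total = -545.93 kJ:

-545.93 kJ


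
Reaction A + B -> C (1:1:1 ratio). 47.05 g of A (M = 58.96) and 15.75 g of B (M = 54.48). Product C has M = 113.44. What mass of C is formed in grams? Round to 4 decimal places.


Find moles of each reactant; the smaller value is the limiting reagent in a 1:1:1 reaction, so moles_C equals moles of the limiter.
n_A = mass_A / M_A = 47.05 / 58.96 = 0.797999 mol
n_B = mass_B / M_B = 15.75 / 54.48 = 0.289097 mol
Limiting reagent: B (smaller), n_limiting = 0.289097 mol
mass_C = n_limiting * M_C = 0.289097 * 113.44
mass_C = 32.79516368 g, rounded to 4 dp:

32.7952 g


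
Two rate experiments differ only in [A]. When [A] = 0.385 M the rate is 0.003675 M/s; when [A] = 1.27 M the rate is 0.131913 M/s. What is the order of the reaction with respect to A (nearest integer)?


Rate is proportional to [A]^n, so rate2/rate1 = ([A]2/[A]1)^n. Take logs to solve for n.
rate2/rate1 = 0.131913 / 0.003675 = 35.8947
[A]2/[A]1 = 1.27 / 0.385 = 3.2987
n = ln(35.8947) / ln(3.2987) = 3.0
Nearest integer order:

3


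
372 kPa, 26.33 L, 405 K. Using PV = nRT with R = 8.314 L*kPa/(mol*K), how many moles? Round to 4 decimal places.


PV = nRT, solve for n = PV / (RT).
PV = 372 * 26.33 = 9794.76
RT = 8.314 * 405 = 3367.17
n = 9794.76 / 3367.17
n = 2.90889976 mol, rounded to 4 dp:

2.9089 mol


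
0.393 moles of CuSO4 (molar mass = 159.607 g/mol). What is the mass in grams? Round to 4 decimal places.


mass = n * M
mass = 0.393 * 159.607
mass = 62.725551 g, rounded to 4 dp:

62.7256 g


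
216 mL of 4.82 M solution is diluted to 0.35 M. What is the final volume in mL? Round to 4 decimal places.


Dilution: M1*V1 = M2*V2, solve for V2.
V2 = M1*V1 / M2
V2 = 4.82 * 216 / 0.35
V2 = 1041.12 / 0.35
V2 = 2974.62857143 mL, rounded to 4 dp:

2974.6286 mL


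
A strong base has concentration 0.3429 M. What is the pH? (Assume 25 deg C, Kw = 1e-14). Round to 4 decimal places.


A strong base dissociates completely, so [OH-] equals the given concentration.
pOH = -log10([OH-]) = -log10(0.3429) = 0.464833
pH = 14 - pOH = 14 - 0.464833
pH = 13.535167, rounded to 4 dp:

13.5352


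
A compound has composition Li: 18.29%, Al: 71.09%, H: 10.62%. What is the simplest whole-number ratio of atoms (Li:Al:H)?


Assume 100 g of compound, divide each mass% by atomic mass to get moles, then normalize by the smallest to get a raw atom ratio.
Moles per 100 g: Li: 18.29/6.941 = 2.6351, Al: 71.09/26.982 = 2.6347, H: 10.62/1.008 = 10.5357
Raw ratio (divide by min = 2.6347): Li: 1.0, Al: 1.0, H: 3.999
Multiply by 1 to clear fractions: Li: 1.0 ~= 1, Al: 1.0 ~= 1, H: 3.999 ~= 4
Reduce by GCD to get the simplest whole-number ratio:

1:1:4


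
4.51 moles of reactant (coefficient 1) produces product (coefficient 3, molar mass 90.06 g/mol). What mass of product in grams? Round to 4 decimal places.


Use the coefficient ratio to convert reactant moles to product moles, then multiply by the product's molar mass.
moles_P = moles_R * (coeff_P / coeff_R) = 4.51 * (3/1) = 13.53
mass_P = moles_P * M_P = 13.53 * 90.06
mass_P = 1218.5118 g, rounded to 4 dp:

1218.5118 g


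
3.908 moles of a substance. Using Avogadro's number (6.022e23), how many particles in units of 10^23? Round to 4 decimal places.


N = n * NA, then divide by 1e23 for the requested units.
N / 1e23 = n * 6.022
N / 1e23 = 3.908 * 6.022
N / 1e23 = 23.533976, rounded to 4 dp:

23.5340


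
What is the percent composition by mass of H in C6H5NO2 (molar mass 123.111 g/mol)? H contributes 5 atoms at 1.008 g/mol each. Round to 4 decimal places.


pct = 100 * (n_elem * M_elem) / M_total
mass_contribution = 5 * 1.008 = 5.04 g/mol
pct = 100 * 5.04 / 123.111
pct = 4.09386651 %, rounded to 4 dp:

4.0939 %


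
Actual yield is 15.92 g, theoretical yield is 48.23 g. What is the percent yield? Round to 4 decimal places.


% yield = 100 * actual / theoretical
% yield = 100 * 15.92 / 48.23
% yield = 33.00850093 %, rounded to 4 dp:

33.0085 %


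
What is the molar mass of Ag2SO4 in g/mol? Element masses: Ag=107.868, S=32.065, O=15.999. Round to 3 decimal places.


M = sum(count * atomic_mass) over atoms.
M = 2*107.868 + 1*32.065 + 4*15.999
M = 215.736 + 32.065 + 63.996
M = 311.797 g/mol, rounded to 3 dp:

311.797 g/mol


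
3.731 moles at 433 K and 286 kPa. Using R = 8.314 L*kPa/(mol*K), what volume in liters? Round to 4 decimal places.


PV = nRT, solve for V = nRT / P.
nRT = 3.731 * 8.314 * 433 = 13431.4582
V = 13431.4582 / 286
V = 46.96314056 L, rounded to 4 dp:

46.9631 L


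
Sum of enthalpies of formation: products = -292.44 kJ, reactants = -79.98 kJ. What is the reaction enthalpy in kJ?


dH_rxn = sum(dH_f products) - sum(dH_f reactants)
dH_rxn = -292.44 - (-79.98)
dH_rxn = -212.46 kJ:

-212.46 kJ


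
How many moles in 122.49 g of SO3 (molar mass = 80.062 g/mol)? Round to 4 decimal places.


n = mass / M
n = 122.49 / 80.062
n = 1.5299393 mol, rounded to 4 dp:

1.5299 mol


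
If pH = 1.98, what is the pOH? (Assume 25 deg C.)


At 25 deg C, pH + pOH = 14.
pOH = 14 - pH = 14 - 1.98
pOH = 12.02:

12.02


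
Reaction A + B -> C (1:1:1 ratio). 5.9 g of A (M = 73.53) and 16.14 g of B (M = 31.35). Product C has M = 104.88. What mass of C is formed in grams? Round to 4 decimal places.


Find moles of each reactant; the smaller value is the limiting reagent in a 1:1:1 reaction, so moles_C equals moles of the limiter.
n_A = mass_A / M_A = 5.9 / 73.53 = 0.080239 mol
n_B = mass_B / M_B = 16.14 / 31.35 = 0.514833 mol
Limiting reagent: A (smaller), n_limiting = 0.080239 mol
mass_C = n_limiting * M_C = 0.080239 * 104.88
mass_C = 8.41546632 g, rounded to 4 dp:

8.4155 g


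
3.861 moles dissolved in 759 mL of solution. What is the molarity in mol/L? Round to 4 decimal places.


Convert volume to liters: V_L = V_mL / 1000.
V_L = 759 / 1000 = 0.759 L
M = n / V_L = 3.861 / 0.759
M = 5.08695652 mol/L, rounded to 4 dp:

5.0870 mol/L
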